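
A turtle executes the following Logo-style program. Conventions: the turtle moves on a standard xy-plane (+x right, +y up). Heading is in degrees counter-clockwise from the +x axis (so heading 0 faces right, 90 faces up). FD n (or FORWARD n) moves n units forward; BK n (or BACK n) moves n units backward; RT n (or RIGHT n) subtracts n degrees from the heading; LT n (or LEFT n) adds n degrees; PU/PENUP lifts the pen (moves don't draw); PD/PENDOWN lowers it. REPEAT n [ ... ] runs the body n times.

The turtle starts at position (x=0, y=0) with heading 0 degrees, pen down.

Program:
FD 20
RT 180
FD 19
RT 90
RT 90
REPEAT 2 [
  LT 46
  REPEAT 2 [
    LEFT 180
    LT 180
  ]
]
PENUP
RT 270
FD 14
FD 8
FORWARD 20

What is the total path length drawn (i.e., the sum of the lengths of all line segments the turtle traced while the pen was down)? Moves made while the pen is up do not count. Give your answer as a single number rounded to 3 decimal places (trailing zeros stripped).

Answer: 39

Derivation:
Executing turtle program step by step:
Start: pos=(0,0), heading=0, pen down
FD 20: (0,0) -> (20,0) [heading=0, draw]
RT 180: heading 0 -> 180
FD 19: (20,0) -> (1,0) [heading=180, draw]
RT 90: heading 180 -> 90
RT 90: heading 90 -> 0
REPEAT 2 [
  -- iteration 1/2 --
  LT 46: heading 0 -> 46
  REPEAT 2 [
    -- iteration 1/2 --
    LT 180: heading 46 -> 226
    LT 180: heading 226 -> 46
    -- iteration 2/2 --
    LT 180: heading 46 -> 226
    LT 180: heading 226 -> 46
  ]
  -- iteration 2/2 --
  LT 46: heading 46 -> 92
  REPEAT 2 [
    -- iteration 1/2 --
    LT 180: heading 92 -> 272
    LT 180: heading 272 -> 92
    -- iteration 2/2 --
    LT 180: heading 92 -> 272
    LT 180: heading 272 -> 92
  ]
]
PU: pen up
RT 270: heading 92 -> 182
FD 14: (1,0) -> (-12.991,-0.489) [heading=182, move]
FD 8: (-12.991,-0.489) -> (-20.987,-0.768) [heading=182, move]
FD 20: (-20.987,-0.768) -> (-40.974,-1.466) [heading=182, move]
Final: pos=(-40.974,-1.466), heading=182, 2 segment(s) drawn

Segment lengths:
  seg 1: (0,0) -> (20,0), length = 20
  seg 2: (20,0) -> (1,0), length = 19
Total = 39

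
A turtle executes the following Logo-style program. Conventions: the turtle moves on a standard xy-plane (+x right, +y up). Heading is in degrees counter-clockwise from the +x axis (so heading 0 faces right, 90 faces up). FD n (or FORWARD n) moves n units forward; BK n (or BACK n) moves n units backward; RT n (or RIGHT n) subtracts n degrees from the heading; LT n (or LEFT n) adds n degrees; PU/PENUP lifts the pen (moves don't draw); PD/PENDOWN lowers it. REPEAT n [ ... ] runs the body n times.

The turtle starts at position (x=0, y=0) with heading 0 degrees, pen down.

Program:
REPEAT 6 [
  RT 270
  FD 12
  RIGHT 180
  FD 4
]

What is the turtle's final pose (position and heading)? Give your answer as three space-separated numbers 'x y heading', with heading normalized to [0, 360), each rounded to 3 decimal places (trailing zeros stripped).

Executing turtle program step by step:
Start: pos=(0,0), heading=0, pen down
REPEAT 6 [
  -- iteration 1/6 --
  RT 270: heading 0 -> 90
  FD 12: (0,0) -> (0,12) [heading=90, draw]
  RT 180: heading 90 -> 270
  FD 4: (0,12) -> (0,8) [heading=270, draw]
  -- iteration 2/6 --
  RT 270: heading 270 -> 0
  FD 12: (0,8) -> (12,8) [heading=0, draw]
  RT 180: heading 0 -> 180
  FD 4: (12,8) -> (8,8) [heading=180, draw]
  -- iteration 3/6 --
  RT 270: heading 180 -> 270
  FD 12: (8,8) -> (8,-4) [heading=270, draw]
  RT 180: heading 270 -> 90
  FD 4: (8,-4) -> (8,0) [heading=90, draw]
  -- iteration 4/6 --
  RT 270: heading 90 -> 180
  FD 12: (8,0) -> (-4,0) [heading=180, draw]
  RT 180: heading 180 -> 0
  FD 4: (-4,0) -> (0,0) [heading=0, draw]
  -- iteration 5/6 --
  RT 270: heading 0 -> 90
  FD 12: (0,0) -> (0,12) [heading=90, draw]
  RT 180: heading 90 -> 270
  FD 4: (0,12) -> (0,8) [heading=270, draw]
  -- iteration 6/6 --
  RT 270: heading 270 -> 0
  FD 12: (0,8) -> (12,8) [heading=0, draw]
  RT 180: heading 0 -> 180
  FD 4: (12,8) -> (8,8) [heading=180, draw]
]
Final: pos=(8,8), heading=180, 12 segment(s) drawn

Answer: 8 8 180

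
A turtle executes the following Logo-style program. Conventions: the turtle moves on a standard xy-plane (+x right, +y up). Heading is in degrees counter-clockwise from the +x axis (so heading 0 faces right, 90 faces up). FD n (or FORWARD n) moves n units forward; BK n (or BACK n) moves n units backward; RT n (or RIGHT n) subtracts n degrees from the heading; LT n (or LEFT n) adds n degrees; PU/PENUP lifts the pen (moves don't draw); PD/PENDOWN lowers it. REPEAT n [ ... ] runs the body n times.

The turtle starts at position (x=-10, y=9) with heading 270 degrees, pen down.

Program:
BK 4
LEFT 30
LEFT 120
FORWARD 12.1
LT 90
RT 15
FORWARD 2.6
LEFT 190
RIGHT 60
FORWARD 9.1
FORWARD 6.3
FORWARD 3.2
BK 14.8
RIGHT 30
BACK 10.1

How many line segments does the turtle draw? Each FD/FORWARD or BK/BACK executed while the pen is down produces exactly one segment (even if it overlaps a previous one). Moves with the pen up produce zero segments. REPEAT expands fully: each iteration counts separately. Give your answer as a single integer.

Executing turtle program step by step:
Start: pos=(-10,9), heading=270, pen down
BK 4: (-10,9) -> (-10,13) [heading=270, draw]
LT 30: heading 270 -> 300
LT 120: heading 300 -> 60
FD 12.1: (-10,13) -> (-3.95,23.479) [heading=60, draw]
LT 90: heading 60 -> 150
RT 15: heading 150 -> 135
FD 2.6: (-3.95,23.479) -> (-5.788,25.317) [heading=135, draw]
LT 190: heading 135 -> 325
RT 60: heading 325 -> 265
FD 9.1: (-5.788,25.317) -> (-6.582,16.252) [heading=265, draw]
FD 6.3: (-6.582,16.252) -> (-7.131,9.976) [heading=265, draw]
FD 3.2: (-7.131,9.976) -> (-7.41,6.788) [heading=265, draw]
BK 14.8: (-7.41,6.788) -> (-6.12,21.532) [heading=265, draw]
RT 30: heading 265 -> 235
BK 10.1: (-6.12,21.532) -> (-0.327,29.805) [heading=235, draw]
Final: pos=(-0.327,29.805), heading=235, 8 segment(s) drawn
Segments drawn: 8

Answer: 8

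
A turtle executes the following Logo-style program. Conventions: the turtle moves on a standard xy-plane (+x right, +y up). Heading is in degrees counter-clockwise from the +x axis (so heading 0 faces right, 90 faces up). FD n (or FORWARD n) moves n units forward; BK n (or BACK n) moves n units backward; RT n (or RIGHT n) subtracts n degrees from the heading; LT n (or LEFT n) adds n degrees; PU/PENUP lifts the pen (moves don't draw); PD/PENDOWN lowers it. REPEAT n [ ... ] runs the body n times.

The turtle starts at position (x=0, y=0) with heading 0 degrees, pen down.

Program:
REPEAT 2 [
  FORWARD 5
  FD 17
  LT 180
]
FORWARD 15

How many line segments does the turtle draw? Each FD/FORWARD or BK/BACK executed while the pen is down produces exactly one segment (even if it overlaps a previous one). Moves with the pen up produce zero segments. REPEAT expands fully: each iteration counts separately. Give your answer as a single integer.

Answer: 5

Derivation:
Executing turtle program step by step:
Start: pos=(0,0), heading=0, pen down
REPEAT 2 [
  -- iteration 1/2 --
  FD 5: (0,0) -> (5,0) [heading=0, draw]
  FD 17: (5,0) -> (22,0) [heading=0, draw]
  LT 180: heading 0 -> 180
  -- iteration 2/2 --
  FD 5: (22,0) -> (17,0) [heading=180, draw]
  FD 17: (17,0) -> (0,0) [heading=180, draw]
  LT 180: heading 180 -> 0
]
FD 15: (0,0) -> (15,0) [heading=0, draw]
Final: pos=(15,0), heading=0, 5 segment(s) drawn
Segments drawn: 5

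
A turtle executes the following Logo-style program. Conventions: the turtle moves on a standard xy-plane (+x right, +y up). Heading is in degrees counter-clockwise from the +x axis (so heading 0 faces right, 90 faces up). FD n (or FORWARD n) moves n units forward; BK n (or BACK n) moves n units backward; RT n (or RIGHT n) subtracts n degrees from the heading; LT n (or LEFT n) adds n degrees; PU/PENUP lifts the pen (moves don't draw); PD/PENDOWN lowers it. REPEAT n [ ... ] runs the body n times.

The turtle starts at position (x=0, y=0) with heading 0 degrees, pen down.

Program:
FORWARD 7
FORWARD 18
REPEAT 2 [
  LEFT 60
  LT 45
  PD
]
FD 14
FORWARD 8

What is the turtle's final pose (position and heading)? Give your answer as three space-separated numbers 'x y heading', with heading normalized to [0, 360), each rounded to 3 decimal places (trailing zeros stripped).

Executing turtle program step by step:
Start: pos=(0,0), heading=0, pen down
FD 7: (0,0) -> (7,0) [heading=0, draw]
FD 18: (7,0) -> (25,0) [heading=0, draw]
REPEAT 2 [
  -- iteration 1/2 --
  LT 60: heading 0 -> 60
  LT 45: heading 60 -> 105
  PD: pen down
  -- iteration 2/2 --
  LT 60: heading 105 -> 165
  LT 45: heading 165 -> 210
  PD: pen down
]
FD 14: (25,0) -> (12.876,-7) [heading=210, draw]
FD 8: (12.876,-7) -> (5.947,-11) [heading=210, draw]
Final: pos=(5.947,-11), heading=210, 4 segment(s) drawn

Answer: 5.947 -11 210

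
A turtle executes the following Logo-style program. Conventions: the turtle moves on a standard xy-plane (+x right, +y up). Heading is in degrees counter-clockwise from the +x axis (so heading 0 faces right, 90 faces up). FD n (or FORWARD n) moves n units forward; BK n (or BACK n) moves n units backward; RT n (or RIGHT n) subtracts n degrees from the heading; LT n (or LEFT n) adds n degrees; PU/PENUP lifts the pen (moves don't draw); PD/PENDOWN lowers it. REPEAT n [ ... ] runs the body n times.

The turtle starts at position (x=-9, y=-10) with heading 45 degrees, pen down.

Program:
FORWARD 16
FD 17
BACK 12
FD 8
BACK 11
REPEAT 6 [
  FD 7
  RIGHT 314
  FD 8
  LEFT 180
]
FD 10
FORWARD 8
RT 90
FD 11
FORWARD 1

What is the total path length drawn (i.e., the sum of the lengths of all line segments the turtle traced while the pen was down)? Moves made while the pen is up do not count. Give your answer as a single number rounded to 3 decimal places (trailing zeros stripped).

Answer: 184

Derivation:
Executing turtle program step by step:
Start: pos=(-9,-10), heading=45, pen down
FD 16: (-9,-10) -> (2.314,1.314) [heading=45, draw]
FD 17: (2.314,1.314) -> (14.335,13.335) [heading=45, draw]
BK 12: (14.335,13.335) -> (5.849,4.849) [heading=45, draw]
FD 8: (5.849,4.849) -> (11.506,10.506) [heading=45, draw]
BK 11: (11.506,10.506) -> (3.728,2.728) [heading=45, draw]
REPEAT 6 [
  -- iteration 1/6 --
  FD 7: (3.728,2.728) -> (8.678,7.678) [heading=45, draw]
  RT 314: heading 45 -> 91
  FD 8: (8.678,7.678) -> (8.538,15.676) [heading=91, draw]
  LT 180: heading 91 -> 271
  -- iteration 2/6 --
  FD 7: (8.538,15.676) -> (8.66,8.678) [heading=271, draw]
  RT 314: heading 271 -> 317
  FD 8: (8.66,8.678) -> (14.511,3.222) [heading=317, draw]
  LT 180: heading 317 -> 137
  -- iteration 3/6 --
  FD 7: (14.511,3.222) -> (9.392,7.996) [heading=137, draw]
  RT 314: heading 137 -> 183
  FD 8: (9.392,7.996) -> (1.403,7.577) [heading=183, draw]
  LT 180: heading 183 -> 3
  -- iteration 4/6 --
  FD 7: (1.403,7.577) -> (8.393,7.943) [heading=3, draw]
  RT 314: heading 3 -> 49
  FD 8: (8.393,7.943) -> (13.641,13.981) [heading=49, draw]
  LT 180: heading 49 -> 229
  -- iteration 5/6 --
  FD 7: (13.641,13.981) -> (9.049,8.698) [heading=229, draw]
  RT 314: heading 229 -> 275
  FD 8: (9.049,8.698) -> (9.746,0.728) [heading=275, draw]
  LT 180: heading 275 -> 95
  -- iteration 6/6 --
  FD 7: (9.746,0.728) -> (9.136,7.702) [heading=95, draw]
  RT 314: heading 95 -> 141
  FD 8: (9.136,7.702) -> (2.919,12.736) [heading=141, draw]
  LT 180: heading 141 -> 321
]
FD 10: (2.919,12.736) -> (10.69,6.443) [heading=321, draw]
FD 8: (10.69,6.443) -> (16.908,1.408) [heading=321, draw]
RT 90: heading 321 -> 231
FD 11: (16.908,1.408) -> (9.985,-7.14) [heading=231, draw]
FD 1: (9.985,-7.14) -> (9.356,-7.917) [heading=231, draw]
Final: pos=(9.356,-7.917), heading=231, 21 segment(s) drawn

Segment lengths:
  seg 1: (-9,-10) -> (2.314,1.314), length = 16
  seg 2: (2.314,1.314) -> (14.335,13.335), length = 17
  seg 3: (14.335,13.335) -> (5.849,4.849), length = 12
  seg 4: (5.849,4.849) -> (11.506,10.506), length = 8
  seg 5: (11.506,10.506) -> (3.728,2.728), length = 11
  seg 6: (3.728,2.728) -> (8.678,7.678), length = 7
  seg 7: (8.678,7.678) -> (8.538,15.676), length = 8
  seg 8: (8.538,15.676) -> (8.66,8.678), length = 7
  seg 9: (8.66,8.678) -> (14.511,3.222), length = 8
  seg 10: (14.511,3.222) -> (9.392,7.996), length = 7
  seg 11: (9.392,7.996) -> (1.403,7.577), length = 8
  seg 12: (1.403,7.577) -> (8.393,7.943), length = 7
  seg 13: (8.393,7.943) -> (13.641,13.981), length = 8
  seg 14: (13.641,13.981) -> (9.049,8.698), length = 7
  seg 15: (9.049,8.698) -> (9.746,0.728), length = 8
  seg 16: (9.746,0.728) -> (9.136,7.702), length = 7
  seg 17: (9.136,7.702) -> (2.919,12.736), length = 8
  seg 18: (2.919,12.736) -> (10.69,6.443), length = 10
  seg 19: (10.69,6.443) -> (16.908,1.408), length = 8
  seg 20: (16.908,1.408) -> (9.985,-7.14), length = 11
  seg 21: (9.985,-7.14) -> (9.356,-7.917), length = 1
Total = 184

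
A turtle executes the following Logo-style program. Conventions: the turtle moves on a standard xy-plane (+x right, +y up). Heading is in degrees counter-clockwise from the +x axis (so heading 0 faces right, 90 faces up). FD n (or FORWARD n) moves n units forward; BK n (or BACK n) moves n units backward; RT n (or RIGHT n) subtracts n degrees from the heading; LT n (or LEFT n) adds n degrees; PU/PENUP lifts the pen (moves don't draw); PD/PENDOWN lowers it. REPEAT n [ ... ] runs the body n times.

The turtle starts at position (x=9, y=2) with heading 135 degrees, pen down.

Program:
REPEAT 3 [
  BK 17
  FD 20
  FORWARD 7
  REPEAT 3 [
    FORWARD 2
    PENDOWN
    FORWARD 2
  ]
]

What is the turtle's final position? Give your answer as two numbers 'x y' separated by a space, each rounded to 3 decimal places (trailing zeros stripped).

Answer: -37.669 48.669

Derivation:
Executing turtle program step by step:
Start: pos=(9,2), heading=135, pen down
REPEAT 3 [
  -- iteration 1/3 --
  BK 17: (9,2) -> (21.021,-10.021) [heading=135, draw]
  FD 20: (21.021,-10.021) -> (6.879,4.121) [heading=135, draw]
  FD 7: (6.879,4.121) -> (1.929,9.071) [heading=135, draw]
  REPEAT 3 [
    -- iteration 1/3 --
    FD 2: (1.929,9.071) -> (0.515,10.485) [heading=135, draw]
    PD: pen down
    FD 2: (0.515,10.485) -> (-0.899,11.899) [heading=135, draw]
    -- iteration 2/3 --
    FD 2: (-0.899,11.899) -> (-2.314,13.314) [heading=135, draw]
    PD: pen down
    FD 2: (-2.314,13.314) -> (-3.728,14.728) [heading=135, draw]
    -- iteration 3/3 --
    FD 2: (-3.728,14.728) -> (-5.142,16.142) [heading=135, draw]
    PD: pen down
    FD 2: (-5.142,16.142) -> (-6.556,17.556) [heading=135, draw]
  ]
  -- iteration 2/3 --
  BK 17: (-6.556,17.556) -> (5.464,5.536) [heading=135, draw]
  FD 20: (5.464,5.536) -> (-8.678,19.678) [heading=135, draw]
  FD 7: (-8.678,19.678) -> (-13.627,24.627) [heading=135, draw]
  REPEAT 3 [
    -- iteration 1/3 --
    FD 2: (-13.627,24.627) -> (-15.042,26.042) [heading=135, draw]
    PD: pen down
    FD 2: (-15.042,26.042) -> (-16.456,27.456) [heading=135, draw]
    -- iteration 2/3 --
    FD 2: (-16.456,27.456) -> (-17.87,28.87) [heading=135, draw]
    PD: pen down
    FD 2: (-17.87,28.87) -> (-19.284,30.284) [heading=135, draw]
    -- iteration 3/3 --
    FD 2: (-19.284,30.284) -> (-20.698,31.698) [heading=135, draw]
    PD: pen down
    FD 2: (-20.698,31.698) -> (-22.113,33.113) [heading=135, draw]
  ]
  -- iteration 3/3 --
  BK 17: (-22.113,33.113) -> (-10.092,21.092) [heading=135, draw]
  FD 20: (-10.092,21.092) -> (-24.234,35.234) [heading=135, draw]
  FD 7: (-24.234,35.234) -> (-29.184,40.184) [heading=135, draw]
  REPEAT 3 [
    -- iteration 1/3 --
    FD 2: (-29.184,40.184) -> (-30.598,41.598) [heading=135, draw]
    PD: pen down
    FD 2: (-30.598,41.598) -> (-32.012,43.012) [heading=135, draw]
    -- iteration 2/3 --
    FD 2: (-32.012,43.012) -> (-33.426,44.426) [heading=135, draw]
    PD: pen down
    FD 2: (-33.426,44.426) -> (-34.841,45.841) [heading=135, draw]
    -- iteration 3/3 --
    FD 2: (-34.841,45.841) -> (-36.255,47.255) [heading=135, draw]
    PD: pen down
    FD 2: (-36.255,47.255) -> (-37.669,48.669) [heading=135, draw]
  ]
]
Final: pos=(-37.669,48.669), heading=135, 27 segment(s) drawn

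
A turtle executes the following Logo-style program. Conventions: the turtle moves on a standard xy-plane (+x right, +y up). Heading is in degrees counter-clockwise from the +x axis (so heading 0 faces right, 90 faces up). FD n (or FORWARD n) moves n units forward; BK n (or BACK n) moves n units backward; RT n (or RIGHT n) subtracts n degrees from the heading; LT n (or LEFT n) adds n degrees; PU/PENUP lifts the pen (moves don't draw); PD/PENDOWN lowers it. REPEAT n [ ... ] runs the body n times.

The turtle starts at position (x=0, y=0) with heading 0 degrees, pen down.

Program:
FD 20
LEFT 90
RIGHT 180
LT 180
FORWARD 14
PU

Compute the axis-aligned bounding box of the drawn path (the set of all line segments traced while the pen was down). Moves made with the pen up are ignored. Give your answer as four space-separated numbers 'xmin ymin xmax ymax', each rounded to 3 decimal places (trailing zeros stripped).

Executing turtle program step by step:
Start: pos=(0,0), heading=0, pen down
FD 20: (0,0) -> (20,0) [heading=0, draw]
LT 90: heading 0 -> 90
RT 180: heading 90 -> 270
LT 180: heading 270 -> 90
FD 14: (20,0) -> (20,14) [heading=90, draw]
PU: pen up
Final: pos=(20,14), heading=90, 2 segment(s) drawn

Segment endpoints: x in {0, 20}, y in {0, 14}
xmin=0, ymin=0, xmax=20, ymax=14

Answer: 0 0 20 14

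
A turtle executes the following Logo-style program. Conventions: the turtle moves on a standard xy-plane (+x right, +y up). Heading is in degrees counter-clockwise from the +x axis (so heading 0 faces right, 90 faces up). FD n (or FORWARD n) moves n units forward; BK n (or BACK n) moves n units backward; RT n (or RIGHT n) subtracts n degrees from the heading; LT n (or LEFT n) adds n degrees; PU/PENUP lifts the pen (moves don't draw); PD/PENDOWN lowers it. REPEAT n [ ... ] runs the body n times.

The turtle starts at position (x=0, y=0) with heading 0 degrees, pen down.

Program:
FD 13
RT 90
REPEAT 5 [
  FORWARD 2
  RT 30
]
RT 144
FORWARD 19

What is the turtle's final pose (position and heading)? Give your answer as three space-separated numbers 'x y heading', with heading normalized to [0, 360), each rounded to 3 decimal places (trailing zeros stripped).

Executing turtle program step by step:
Start: pos=(0,0), heading=0, pen down
FD 13: (0,0) -> (13,0) [heading=0, draw]
RT 90: heading 0 -> 270
REPEAT 5 [
  -- iteration 1/5 --
  FD 2: (13,0) -> (13,-2) [heading=270, draw]
  RT 30: heading 270 -> 240
  -- iteration 2/5 --
  FD 2: (13,-2) -> (12,-3.732) [heading=240, draw]
  RT 30: heading 240 -> 210
  -- iteration 3/5 --
  FD 2: (12,-3.732) -> (10.268,-4.732) [heading=210, draw]
  RT 30: heading 210 -> 180
  -- iteration 4/5 --
  FD 2: (10.268,-4.732) -> (8.268,-4.732) [heading=180, draw]
  RT 30: heading 180 -> 150
  -- iteration 5/5 --
  FD 2: (8.268,-4.732) -> (6.536,-3.732) [heading=150, draw]
  RT 30: heading 150 -> 120
]
RT 144: heading 120 -> 336
FD 19: (6.536,-3.732) -> (23.893,-11.46) [heading=336, draw]
Final: pos=(23.893,-11.46), heading=336, 7 segment(s) drawn

Answer: 23.893 -11.46 336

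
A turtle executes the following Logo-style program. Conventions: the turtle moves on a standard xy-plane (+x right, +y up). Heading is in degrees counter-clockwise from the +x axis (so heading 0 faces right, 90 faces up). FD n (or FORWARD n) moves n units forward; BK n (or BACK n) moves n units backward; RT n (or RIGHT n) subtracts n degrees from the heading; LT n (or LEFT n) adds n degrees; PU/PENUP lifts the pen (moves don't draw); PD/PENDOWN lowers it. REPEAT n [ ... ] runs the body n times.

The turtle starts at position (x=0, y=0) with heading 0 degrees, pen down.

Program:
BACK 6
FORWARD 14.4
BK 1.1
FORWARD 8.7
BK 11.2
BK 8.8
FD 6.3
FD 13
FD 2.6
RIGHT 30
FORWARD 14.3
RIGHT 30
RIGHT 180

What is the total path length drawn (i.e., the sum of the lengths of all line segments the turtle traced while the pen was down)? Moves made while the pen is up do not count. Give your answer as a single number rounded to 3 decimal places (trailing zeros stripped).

Answer: 86.4

Derivation:
Executing turtle program step by step:
Start: pos=(0,0), heading=0, pen down
BK 6: (0,0) -> (-6,0) [heading=0, draw]
FD 14.4: (-6,0) -> (8.4,0) [heading=0, draw]
BK 1.1: (8.4,0) -> (7.3,0) [heading=0, draw]
FD 8.7: (7.3,0) -> (16,0) [heading=0, draw]
BK 11.2: (16,0) -> (4.8,0) [heading=0, draw]
BK 8.8: (4.8,0) -> (-4,0) [heading=0, draw]
FD 6.3: (-4,0) -> (2.3,0) [heading=0, draw]
FD 13: (2.3,0) -> (15.3,0) [heading=0, draw]
FD 2.6: (15.3,0) -> (17.9,0) [heading=0, draw]
RT 30: heading 0 -> 330
FD 14.3: (17.9,0) -> (30.284,-7.15) [heading=330, draw]
RT 30: heading 330 -> 300
RT 180: heading 300 -> 120
Final: pos=(30.284,-7.15), heading=120, 10 segment(s) drawn

Segment lengths:
  seg 1: (0,0) -> (-6,0), length = 6
  seg 2: (-6,0) -> (8.4,0), length = 14.4
  seg 3: (8.4,0) -> (7.3,0), length = 1.1
  seg 4: (7.3,0) -> (16,0), length = 8.7
  seg 5: (16,0) -> (4.8,0), length = 11.2
  seg 6: (4.8,0) -> (-4,0), length = 8.8
  seg 7: (-4,0) -> (2.3,0), length = 6.3
  seg 8: (2.3,0) -> (15.3,0), length = 13
  seg 9: (15.3,0) -> (17.9,0), length = 2.6
  seg 10: (17.9,0) -> (30.284,-7.15), length = 14.3
Total = 86.4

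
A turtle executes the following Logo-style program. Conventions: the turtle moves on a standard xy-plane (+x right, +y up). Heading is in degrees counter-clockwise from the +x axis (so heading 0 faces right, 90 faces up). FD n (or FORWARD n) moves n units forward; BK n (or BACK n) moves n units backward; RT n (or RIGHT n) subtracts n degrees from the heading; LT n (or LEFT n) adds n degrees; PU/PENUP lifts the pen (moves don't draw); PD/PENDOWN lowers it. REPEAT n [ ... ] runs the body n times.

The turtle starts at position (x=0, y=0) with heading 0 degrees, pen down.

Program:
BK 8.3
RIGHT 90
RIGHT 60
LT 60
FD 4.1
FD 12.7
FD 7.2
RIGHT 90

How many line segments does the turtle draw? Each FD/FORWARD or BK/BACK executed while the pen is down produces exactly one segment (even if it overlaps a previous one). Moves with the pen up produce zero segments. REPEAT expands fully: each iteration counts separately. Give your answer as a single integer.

Executing turtle program step by step:
Start: pos=(0,0), heading=0, pen down
BK 8.3: (0,0) -> (-8.3,0) [heading=0, draw]
RT 90: heading 0 -> 270
RT 60: heading 270 -> 210
LT 60: heading 210 -> 270
FD 4.1: (-8.3,0) -> (-8.3,-4.1) [heading=270, draw]
FD 12.7: (-8.3,-4.1) -> (-8.3,-16.8) [heading=270, draw]
FD 7.2: (-8.3,-16.8) -> (-8.3,-24) [heading=270, draw]
RT 90: heading 270 -> 180
Final: pos=(-8.3,-24), heading=180, 4 segment(s) drawn
Segments drawn: 4

Answer: 4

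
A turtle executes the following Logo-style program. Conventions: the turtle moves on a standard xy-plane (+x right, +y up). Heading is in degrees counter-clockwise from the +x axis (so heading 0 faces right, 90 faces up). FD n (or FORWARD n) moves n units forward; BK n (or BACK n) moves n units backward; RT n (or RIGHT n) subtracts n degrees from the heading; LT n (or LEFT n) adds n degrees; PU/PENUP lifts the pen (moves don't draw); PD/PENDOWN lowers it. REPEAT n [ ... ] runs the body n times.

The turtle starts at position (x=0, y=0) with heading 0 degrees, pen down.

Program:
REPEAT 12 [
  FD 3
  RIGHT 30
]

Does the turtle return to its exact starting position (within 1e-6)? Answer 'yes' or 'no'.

Answer: yes

Derivation:
Executing turtle program step by step:
Start: pos=(0,0), heading=0, pen down
REPEAT 12 [
  -- iteration 1/12 --
  FD 3: (0,0) -> (3,0) [heading=0, draw]
  RT 30: heading 0 -> 330
  -- iteration 2/12 --
  FD 3: (3,0) -> (5.598,-1.5) [heading=330, draw]
  RT 30: heading 330 -> 300
  -- iteration 3/12 --
  FD 3: (5.598,-1.5) -> (7.098,-4.098) [heading=300, draw]
  RT 30: heading 300 -> 270
  -- iteration 4/12 --
  FD 3: (7.098,-4.098) -> (7.098,-7.098) [heading=270, draw]
  RT 30: heading 270 -> 240
  -- iteration 5/12 --
  FD 3: (7.098,-7.098) -> (5.598,-9.696) [heading=240, draw]
  RT 30: heading 240 -> 210
  -- iteration 6/12 --
  FD 3: (5.598,-9.696) -> (3,-11.196) [heading=210, draw]
  RT 30: heading 210 -> 180
  -- iteration 7/12 --
  FD 3: (3,-11.196) -> (0,-11.196) [heading=180, draw]
  RT 30: heading 180 -> 150
  -- iteration 8/12 --
  FD 3: (0,-11.196) -> (-2.598,-9.696) [heading=150, draw]
  RT 30: heading 150 -> 120
  -- iteration 9/12 --
  FD 3: (-2.598,-9.696) -> (-4.098,-7.098) [heading=120, draw]
  RT 30: heading 120 -> 90
  -- iteration 10/12 --
  FD 3: (-4.098,-7.098) -> (-4.098,-4.098) [heading=90, draw]
  RT 30: heading 90 -> 60
  -- iteration 11/12 --
  FD 3: (-4.098,-4.098) -> (-2.598,-1.5) [heading=60, draw]
  RT 30: heading 60 -> 30
  -- iteration 12/12 --
  FD 3: (-2.598,-1.5) -> (0,0) [heading=30, draw]
  RT 30: heading 30 -> 0
]
Final: pos=(0,0), heading=0, 12 segment(s) drawn

Start position: (0, 0)
Final position: (0, 0)
Distance = 0; < 1e-6 -> CLOSED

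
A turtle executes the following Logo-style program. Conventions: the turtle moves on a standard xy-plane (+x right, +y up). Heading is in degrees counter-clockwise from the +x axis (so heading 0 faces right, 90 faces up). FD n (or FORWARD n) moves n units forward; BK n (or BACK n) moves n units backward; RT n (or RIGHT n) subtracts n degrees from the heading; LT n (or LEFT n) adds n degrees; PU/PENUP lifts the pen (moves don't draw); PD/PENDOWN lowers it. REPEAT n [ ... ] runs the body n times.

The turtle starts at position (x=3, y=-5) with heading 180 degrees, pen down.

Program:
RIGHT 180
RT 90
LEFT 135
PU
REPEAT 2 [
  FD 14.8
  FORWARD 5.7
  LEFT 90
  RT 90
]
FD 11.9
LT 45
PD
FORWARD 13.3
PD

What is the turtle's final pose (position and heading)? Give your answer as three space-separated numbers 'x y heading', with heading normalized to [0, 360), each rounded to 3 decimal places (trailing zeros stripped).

Answer: 40.406 45.706 90

Derivation:
Executing turtle program step by step:
Start: pos=(3,-5), heading=180, pen down
RT 180: heading 180 -> 0
RT 90: heading 0 -> 270
LT 135: heading 270 -> 45
PU: pen up
REPEAT 2 [
  -- iteration 1/2 --
  FD 14.8: (3,-5) -> (13.465,5.465) [heading=45, move]
  FD 5.7: (13.465,5.465) -> (17.496,9.496) [heading=45, move]
  LT 90: heading 45 -> 135
  RT 90: heading 135 -> 45
  -- iteration 2/2 --
  FD 14.8: (17.496,9.496) -> (27.961,19.961) [heading=45, move]
  FD 5.7: (27.961,19.961) -> (31.991,23.991) [heading=45, move]
  LT 90: heading 45 -> 135
  RT 90: heading 135 -> 45
]
FD 11.9: (31.991,23.991) -> (40.406,32.406) [heading=45, move]
LT 45: heading 45 -> 90
PD: pen down
FD 13.3: (40.406,32.406) -> (40.406,45.706) [heading=90, draw]
PD: pen down
Final: pos=(40.406,45.706), heading=90, 1 segment(s) drawn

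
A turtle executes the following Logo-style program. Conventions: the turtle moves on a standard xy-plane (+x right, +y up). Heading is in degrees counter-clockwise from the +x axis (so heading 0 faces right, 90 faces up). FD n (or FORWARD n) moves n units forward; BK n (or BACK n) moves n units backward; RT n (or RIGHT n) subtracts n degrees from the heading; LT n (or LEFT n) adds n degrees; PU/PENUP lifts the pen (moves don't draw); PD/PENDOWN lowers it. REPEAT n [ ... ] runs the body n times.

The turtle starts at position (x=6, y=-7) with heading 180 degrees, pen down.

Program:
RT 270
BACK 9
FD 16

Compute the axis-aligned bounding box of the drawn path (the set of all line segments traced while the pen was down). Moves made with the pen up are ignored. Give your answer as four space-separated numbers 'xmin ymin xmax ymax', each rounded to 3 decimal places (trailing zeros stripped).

Answer: 6 -14 6 2

Derivation:
Executing turtle program step by step:
Start: pos=(6,-7), heading=180, pen down
RT 270: heading 180 -> 270
BK 9: (6,-7) -> (6,2) [heading=270, draw]
FD 16: (6,2) -> (6,-14) [heading=270, draw]
Final: pos=(6,-14), heading=270, 2 segment(s) drawn

Segment endpoints: x in {6, 6}, y in {-14, -7, 2}
xmin=6, ymin=-14, xmax=6, ymax=2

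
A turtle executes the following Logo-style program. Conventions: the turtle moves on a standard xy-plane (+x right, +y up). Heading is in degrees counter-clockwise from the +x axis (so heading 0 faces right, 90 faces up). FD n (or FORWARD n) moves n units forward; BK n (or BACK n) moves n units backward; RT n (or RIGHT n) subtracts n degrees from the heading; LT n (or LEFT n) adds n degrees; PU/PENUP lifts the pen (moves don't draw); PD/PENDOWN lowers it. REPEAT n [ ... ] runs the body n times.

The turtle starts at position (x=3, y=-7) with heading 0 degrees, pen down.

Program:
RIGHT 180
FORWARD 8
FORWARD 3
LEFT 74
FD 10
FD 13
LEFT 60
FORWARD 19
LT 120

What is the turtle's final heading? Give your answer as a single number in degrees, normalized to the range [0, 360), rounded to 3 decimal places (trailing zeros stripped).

Executing turtle program step by step:
Start: pos=(3,-7), heading=0, pen down
RT 180: heading 0 -> 180
FD 8: (3,-7) -> (-5,-7) [heading=180, draw]
FD 3: (-5,-7) -> (-8,-7) [heading=180, draw]
LT 74: heading 180 -> 254
FD 10: (-8,-7) -> (-10.756,-16.613) [heading=254, draw]
FD 13: (-10.756,-16.613) -> (-14.34,-29.109) [heading=254, draw]
LT 60: heading 254 -> 314
FD 19: (-14.34,-29.109) -> (-1.141,-42.776) [heading=314, draw]
LT 120: heading 314 -> 74
Final: pos=(-1.141,-42.776), heading=74, 5 segment(s) drawn

Answer: 74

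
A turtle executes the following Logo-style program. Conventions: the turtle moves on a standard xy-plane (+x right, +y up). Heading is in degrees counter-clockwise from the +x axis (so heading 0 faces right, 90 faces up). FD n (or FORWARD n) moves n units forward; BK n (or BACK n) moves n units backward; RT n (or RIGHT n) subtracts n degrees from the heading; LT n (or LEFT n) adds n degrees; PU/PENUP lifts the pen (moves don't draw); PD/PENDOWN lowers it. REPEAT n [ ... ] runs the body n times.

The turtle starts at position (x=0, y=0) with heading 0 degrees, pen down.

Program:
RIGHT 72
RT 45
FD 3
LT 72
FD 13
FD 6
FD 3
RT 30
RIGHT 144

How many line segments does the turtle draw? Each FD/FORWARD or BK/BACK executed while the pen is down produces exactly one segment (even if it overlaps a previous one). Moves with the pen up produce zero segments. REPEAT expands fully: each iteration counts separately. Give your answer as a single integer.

Answer: 4

Derivation:
Executing turtle program step by step:
Start: pos=(0,0), heading=0, pen down
RT 72: heading 0 -> 288
RT 45: heading 288 -> 243
FD 3: (0,0) -> (-1.362,-2.673) [heading=243, draw]
LT 72: heading 243 -> 315
FD 13: (-1.362,-2.673) -> (7.83,-11.865) [heading=315, draw]
FD 6: (7.83,-11.865) -> (12.073,-16.108) [heading=315, draw]
FD 3: (12.073,-16.108) -> (14.194,-18.229) [heading=315, draw]
RT 30: heading 315 -> 285
RT 144: heading 285 -> 141
Final: pos=(14.194,-18.229), heading=141, 4 segment(s) drawn
Segments drawn: 4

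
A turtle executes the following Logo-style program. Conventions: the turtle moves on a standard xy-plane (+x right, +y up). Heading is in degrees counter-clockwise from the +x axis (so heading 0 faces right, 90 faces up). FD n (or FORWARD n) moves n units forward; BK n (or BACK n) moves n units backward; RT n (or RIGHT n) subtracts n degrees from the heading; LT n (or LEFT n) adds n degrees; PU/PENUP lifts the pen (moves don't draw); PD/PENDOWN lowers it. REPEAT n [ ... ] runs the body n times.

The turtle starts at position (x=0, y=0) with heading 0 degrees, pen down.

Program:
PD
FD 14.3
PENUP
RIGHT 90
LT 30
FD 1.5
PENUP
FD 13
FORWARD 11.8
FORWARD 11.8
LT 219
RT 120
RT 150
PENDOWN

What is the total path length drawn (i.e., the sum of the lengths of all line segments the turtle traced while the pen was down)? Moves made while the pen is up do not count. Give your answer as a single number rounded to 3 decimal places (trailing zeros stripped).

Answer: 14.3

Derivation:
Executing turtle program step by step:
Start: pos=(0,0), heading=0, pen down
PD: pen down
FD 14.3: (0,0) -> (14.3,0) [heading=0, draw]
PU: pen up
RT 90: heading 0 -> 270
LT 30: heading 270 -> 300
FD 1.5: (14.3,0) -> (15.05,-1.299) [heading=300, move]
PU: pen up
FD 13: (15.05,-1.299) -> (21.55,-12.557) [heading=300, move]
FD 11.8: (21.55,-12.557) -> (27.45,-22.776) [heading=300, move]
FD 11.8: (27.45,-22.776) -> (33.35,-32.996) [heading=300, move]
LT 219: heading 300 -> 159
RT 120: heading 159 -> 39
RT 150: heading 39 -> 249
PD: pen down
Final: pos=(33.35,-32.996), heading=249, 1 segment(s) drawn

Segment lengths:
  seg 1: (0,0) -> (14.3,0), length = 14.3
Total = 14.3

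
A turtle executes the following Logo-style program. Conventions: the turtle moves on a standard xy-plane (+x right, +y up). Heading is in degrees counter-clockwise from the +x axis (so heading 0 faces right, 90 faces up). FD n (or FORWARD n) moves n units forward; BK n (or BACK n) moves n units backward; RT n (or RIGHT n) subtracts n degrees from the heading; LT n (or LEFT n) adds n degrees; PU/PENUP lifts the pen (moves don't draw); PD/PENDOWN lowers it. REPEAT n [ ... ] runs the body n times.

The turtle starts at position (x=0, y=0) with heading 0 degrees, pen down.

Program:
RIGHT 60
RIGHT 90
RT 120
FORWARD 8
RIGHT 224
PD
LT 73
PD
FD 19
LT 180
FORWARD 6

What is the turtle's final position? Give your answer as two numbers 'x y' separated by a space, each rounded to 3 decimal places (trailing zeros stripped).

Answer: 6.303 -3.37

Derivation:
Executing turtle program step by step:
Start: pos=(0,0), heading=0, pen down
RT 60: heading 0 -> 300
RT 90: heading 300 -> 210
RT 120: heading 210 -> 90
FD 8: (0,0) -> (0,8) [heading=90, draw]
RT 224: heading 90 -> 226
PD: pen down
LT 73: heading 226 -> 299
PD: pen down
FD 19: (0,8) -> (9.211,-8.618) [heading=299, draw]
LT 180: heading 299 -> 119
FD 6: (9.211,-8.618) -> (6.303,-3.37) [heading=119, draw]
Final: pos=(6.303,-3.37), heading=119, 3 segment(s) drawn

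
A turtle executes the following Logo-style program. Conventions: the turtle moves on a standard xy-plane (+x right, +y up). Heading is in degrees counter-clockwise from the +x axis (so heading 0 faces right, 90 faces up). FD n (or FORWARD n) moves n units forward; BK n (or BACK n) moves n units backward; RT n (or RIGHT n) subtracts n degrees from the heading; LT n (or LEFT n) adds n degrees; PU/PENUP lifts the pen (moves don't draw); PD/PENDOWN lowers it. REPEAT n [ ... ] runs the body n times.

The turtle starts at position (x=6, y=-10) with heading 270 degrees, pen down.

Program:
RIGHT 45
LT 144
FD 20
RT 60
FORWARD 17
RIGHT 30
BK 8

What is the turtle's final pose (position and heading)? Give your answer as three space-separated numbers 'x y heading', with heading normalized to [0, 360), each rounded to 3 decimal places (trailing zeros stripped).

Executing turtle program step by step:
Start: pos=(6,-10), heading=270, pen down
RT 45: heading 270 -> 225
LT 144: heading 225 -> 9
FD 20: (6,-10) -> (25.754,-6.871) [heading=9, draw]
RT 60: heading 9 -> 309
FD 17: (25.754,-6.871) -> (36.452,-20.083) [heading=309, draw]
RT 30: heading 309 -> 279
BK 8: (36.452,-20.083) -> (35.201,-12.181) [heading=279, draw]
Final: pos=(35.201,-12.181), heading=279, 3 segment(s) drawn

Answer: 35.201 -12.181 279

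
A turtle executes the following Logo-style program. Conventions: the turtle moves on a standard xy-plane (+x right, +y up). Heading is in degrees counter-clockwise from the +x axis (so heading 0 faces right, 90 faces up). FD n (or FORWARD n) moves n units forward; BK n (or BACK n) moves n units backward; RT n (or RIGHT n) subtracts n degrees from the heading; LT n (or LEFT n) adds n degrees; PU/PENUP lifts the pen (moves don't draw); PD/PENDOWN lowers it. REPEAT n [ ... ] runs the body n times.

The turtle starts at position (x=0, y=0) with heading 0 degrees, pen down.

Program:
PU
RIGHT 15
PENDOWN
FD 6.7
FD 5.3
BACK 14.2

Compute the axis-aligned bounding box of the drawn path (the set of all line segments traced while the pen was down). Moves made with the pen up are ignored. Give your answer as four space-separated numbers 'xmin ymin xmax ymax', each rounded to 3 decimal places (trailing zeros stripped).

Answer: -2.125 -3.106 11.591 0.569

Derivation:
Executing turtle program step by step:
Start: pos=(0,0), heading=0, pen down
PU: pen up
RT 15: heading 0 -> 345
PD: pen down
FD 6.7: (0,0) -> (6.472,-1.734) [heading=345, draw]
FD 5.3: (6.472,-1.734) -> (11.591,-3.106) [heading=345, draw]
BK 14.2: (11.591,-3.106) -> (-2.125,0.569) [heading=345, draw]
Final: pos=(-2.125,0.569), heading=345, 3 segment(s) drawn

Segment endpoints: x in {-2.125, 0, 6.472, 11.591}, y in {-3.106, -1.734, 0, 0.569}
xmin=-2.125, ymin=-3.106, xmax=11.591, ymax=0.569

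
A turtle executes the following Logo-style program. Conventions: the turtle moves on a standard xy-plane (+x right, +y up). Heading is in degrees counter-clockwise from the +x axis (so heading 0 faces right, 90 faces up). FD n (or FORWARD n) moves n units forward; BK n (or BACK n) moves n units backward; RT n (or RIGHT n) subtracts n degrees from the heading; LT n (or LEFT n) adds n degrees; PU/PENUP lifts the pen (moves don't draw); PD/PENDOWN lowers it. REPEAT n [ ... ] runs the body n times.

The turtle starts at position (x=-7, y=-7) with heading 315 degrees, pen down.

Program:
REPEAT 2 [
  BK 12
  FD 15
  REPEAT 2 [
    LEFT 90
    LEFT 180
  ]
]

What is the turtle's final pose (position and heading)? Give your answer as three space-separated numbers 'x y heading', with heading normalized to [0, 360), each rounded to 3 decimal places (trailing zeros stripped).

Executing turtle program step by step:
Start: pos=(-7,-7), heading=315, pen down
REPEAT 2 [
  -- iteration 1/2 --
  BK 12: (-7,-7) -> (-15.485,1.485) [heading=315, draw]
  FD 15: (-15.485,1.485) -> (-4.879,-9.121) [heading=315, draw]
  REPEAT 2 [
    -- iteration 1/2 --
    LT 90: heading 315 -> 45
    LT 180: heading 45 -> 225
    -- iteration 2/2 --
    LT 90: heading 225 -> 315
    LT 180: heading 315 -> 135
  ]
  -- iteration 2/2 --
  BK 12: (-4.879,-9.121) -> (3.607,-17.607) [heading=135, draw]
  FD 15: (3.607,-17.607) -> (-7,-7) [heading=135, draw]
  REPEAT 2 [
    -- iteration 1/2 --
    LT 90: heading 135 -> 225
    LT 180: heading 225 -> 45
    -- iteration 2/2 --
    LT 90: heading 45 -> 135
    LT 180: heading 135 -> 315
  ]
]
Final: pos=(-7,-7), heading=315, 4 segment(s) drawn

Answer: -7 -7 315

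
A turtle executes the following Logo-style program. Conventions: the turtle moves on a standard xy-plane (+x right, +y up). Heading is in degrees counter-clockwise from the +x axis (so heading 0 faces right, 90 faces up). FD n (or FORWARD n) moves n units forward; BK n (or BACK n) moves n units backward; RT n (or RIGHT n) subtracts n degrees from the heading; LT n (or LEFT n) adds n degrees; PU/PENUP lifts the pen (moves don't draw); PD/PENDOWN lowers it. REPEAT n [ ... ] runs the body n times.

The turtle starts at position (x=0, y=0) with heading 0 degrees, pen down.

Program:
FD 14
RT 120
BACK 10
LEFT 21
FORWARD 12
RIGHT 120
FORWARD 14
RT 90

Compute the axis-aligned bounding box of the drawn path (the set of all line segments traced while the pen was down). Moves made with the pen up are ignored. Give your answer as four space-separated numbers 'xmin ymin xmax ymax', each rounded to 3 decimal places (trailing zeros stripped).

Executing turtle program step by step:
Start: pos=(0,0), heading=0, pen down
FD 14: (0,0) -> (14,0) [heading=0, draw]
RT 120: heading 0 -> 240
BK 10: (14,0) -> (19,8.66) [heading=240, draw]
LT 21: heading 240 -> 261
FD 12: (19,8.66) -> (17.123,-3.192) [heading=261, draw]
RT 120: heading 261 -> 141
FD 14: (17.123,-3.192) -> (6.243,5.618) [heading=141, draw]
RT 90: heading 141 -> 51
Final: pos=(6.243,5.618), heading=51, 4 segment(s) drawn

Segment endpoints: x in {0, 6.243, 14, 17.123, 19}, y in {-3.192, 0, 5.618, 8.66}
xmin=0, ymin=-3.192, xmax=19, ymax=8.66

Answer: 0 -3.192 19 8.66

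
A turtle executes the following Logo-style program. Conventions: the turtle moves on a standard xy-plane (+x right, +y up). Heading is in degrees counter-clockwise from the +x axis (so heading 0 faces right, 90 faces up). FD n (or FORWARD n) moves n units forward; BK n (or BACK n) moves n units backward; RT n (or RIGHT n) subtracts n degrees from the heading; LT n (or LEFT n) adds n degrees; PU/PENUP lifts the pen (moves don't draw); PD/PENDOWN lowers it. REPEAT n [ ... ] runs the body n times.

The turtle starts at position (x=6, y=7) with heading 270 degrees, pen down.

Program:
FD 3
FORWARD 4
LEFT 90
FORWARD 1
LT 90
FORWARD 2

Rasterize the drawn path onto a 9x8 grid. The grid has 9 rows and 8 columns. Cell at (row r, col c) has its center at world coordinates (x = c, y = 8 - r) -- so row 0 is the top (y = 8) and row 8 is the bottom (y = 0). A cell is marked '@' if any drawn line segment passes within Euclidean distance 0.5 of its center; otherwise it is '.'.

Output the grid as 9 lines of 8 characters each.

Answer: ........
......@.
......@.
......@.
......@.
......@.
......@@
......@@
......@@

Derivation:
Segment 0: (6,7) -> (6,4)
Segment 1: (6,4) -> (6,0)
Segment 2: (6,0) -> (7,-0)
Segment 3: (7,-0) -> (7,2)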